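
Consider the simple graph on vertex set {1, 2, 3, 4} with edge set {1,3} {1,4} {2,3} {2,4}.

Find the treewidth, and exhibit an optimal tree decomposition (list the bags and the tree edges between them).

Treewidth 2.
One optimal decomposition is:
Bags: B1 = {1, 2, 4}  B2 = {1, 2, 3}
Tree: B1–B2

Each bag holds 3 vertices, so the decomposition has width 2, which upper-bounds the treewidth. Since 2–4–1–3–2 is a cycle in G, G is not acyclic. Forests are exactly the graphs of treewidth ≤ 1, so tw(G) ≥ 2. Hence tw(G) = 2 exactly.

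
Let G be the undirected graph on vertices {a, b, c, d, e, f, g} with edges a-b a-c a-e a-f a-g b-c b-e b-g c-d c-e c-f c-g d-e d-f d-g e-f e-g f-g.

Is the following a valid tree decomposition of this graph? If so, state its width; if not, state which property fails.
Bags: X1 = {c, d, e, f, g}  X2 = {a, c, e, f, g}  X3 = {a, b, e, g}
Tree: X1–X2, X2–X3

No — edge (c,b) lies in no bag.

A tree decomposition must satisfy three properties: every vertex lies in some bag; for every edge, both endpoints lie together in some bag; and for every vertex, the bags containing it form a connected subtree. Here edge (c,b) lies in no bag, so the decomposition is invalid.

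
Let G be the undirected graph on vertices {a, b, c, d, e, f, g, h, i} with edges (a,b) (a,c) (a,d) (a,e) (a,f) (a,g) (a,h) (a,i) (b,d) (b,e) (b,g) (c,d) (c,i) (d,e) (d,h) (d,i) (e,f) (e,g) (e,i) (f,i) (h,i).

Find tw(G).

3

A width-3 tree decomposition is:
Bags: B1 = {a, d, h, i}  B2 = {a, d, e, i}  B3 = {a, e, f, i}  B4 = {a, c, d, i}  B5 = {a, b, d, e}  B6 = {a, b, e, g}
Tree: B1–B2, B2–B3, B1–B4, B2–B5, B5–B6
Each bag holds 4 vertices, so the decomposition has width 3, which upper-bounds the treewidth. Conversely, {a, b, d, e} is a clique of size 4, and the vertices of any clique must share a bag in every tree decomposition; so some bag has ≥ 4 vertices and tw(G) ≥ 3. Therefore the treewidth is 3.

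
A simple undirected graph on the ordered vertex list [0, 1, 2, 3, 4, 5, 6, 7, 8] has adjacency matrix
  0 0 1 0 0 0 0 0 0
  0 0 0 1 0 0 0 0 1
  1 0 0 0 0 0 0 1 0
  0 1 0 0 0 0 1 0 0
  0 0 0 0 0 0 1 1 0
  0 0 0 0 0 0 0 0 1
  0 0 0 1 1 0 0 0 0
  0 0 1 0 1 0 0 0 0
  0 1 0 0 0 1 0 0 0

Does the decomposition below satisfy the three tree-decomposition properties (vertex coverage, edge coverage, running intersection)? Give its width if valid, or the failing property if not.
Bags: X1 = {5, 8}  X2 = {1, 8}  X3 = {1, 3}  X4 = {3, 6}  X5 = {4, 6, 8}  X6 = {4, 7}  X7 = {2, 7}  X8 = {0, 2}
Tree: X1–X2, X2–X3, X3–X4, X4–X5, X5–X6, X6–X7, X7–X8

No — bags containing vertex 8 are not connected in the tree.

A tree decomposition must satisfy three properties: every vertex lies in some bag; for every edge, both endpoints lie together in some bag; and for every vertex, the bags containing it form a connected subtree. Here bags containing vertex 8 are not connected in the tree, so the decomposition is invalid.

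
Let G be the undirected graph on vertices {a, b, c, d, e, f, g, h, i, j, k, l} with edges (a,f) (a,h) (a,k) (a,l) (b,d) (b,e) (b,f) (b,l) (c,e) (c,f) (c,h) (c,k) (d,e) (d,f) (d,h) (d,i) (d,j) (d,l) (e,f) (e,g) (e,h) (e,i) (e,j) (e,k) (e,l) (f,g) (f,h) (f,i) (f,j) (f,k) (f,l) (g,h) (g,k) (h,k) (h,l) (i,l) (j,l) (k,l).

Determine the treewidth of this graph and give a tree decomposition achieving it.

Treewidth 4.
Bags: B1 = {e, f, h, k, l}  B2 = {e, f, g, h, k}  B3 = {d, e, f, h, l}  B4 = {d, e, f, i, l}  B5 = {a, f, h, k, l}  B6 = {c, e, f, h, k}  B7 = {d, e, f, j, l}  B8 = {b, d, e, f, l}
Tree: B1–B2, B1–B3, B3–B4, B1–B5, B1–B6, B4–B7, B3–B8

Each bag holds 5 vertices, so the decomposition has width 4, which upper-bounds the treewidth. Conversely, {e, f, g, h, k} is a clique of size 5, and the vertices of any clique must share a bag in every tree decomposition; so some bag has ≥ 5 vertices and tw(G) ≥ 4. Therefore the treewidth is 4.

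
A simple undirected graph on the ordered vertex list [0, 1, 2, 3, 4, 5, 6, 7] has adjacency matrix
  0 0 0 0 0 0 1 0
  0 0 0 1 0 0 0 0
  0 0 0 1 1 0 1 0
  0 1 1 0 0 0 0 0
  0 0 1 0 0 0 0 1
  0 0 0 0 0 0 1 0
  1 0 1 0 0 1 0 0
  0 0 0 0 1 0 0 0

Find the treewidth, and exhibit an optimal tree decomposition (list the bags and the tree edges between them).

Every bag has size at most 2, so the width is 2 − 1 = 1 and tw(G) ≤ 1. Any graph with an edge has treewidth ≥ 1, and G has the edge 2–6. Therefore the treewidth is 1.

Treewidth 1.
Bags: B1 = {2, 6}  B2 = {2, 4}  B3 = {5, 6}  B4 = {4, 7}  B5 = {2, 3}  B6 = {0, 6}  B7 = {1, 3}
Tree: B1–B2, B1–B3, B2–B4, B1–B5, B1–B6, B5–B7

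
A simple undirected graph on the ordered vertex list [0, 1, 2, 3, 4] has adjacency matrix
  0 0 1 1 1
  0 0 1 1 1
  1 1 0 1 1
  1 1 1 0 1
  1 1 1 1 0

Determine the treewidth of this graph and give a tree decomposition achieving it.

Each bag holds 4 vertices, so the decomposition has width 3, which upper-bounds the treewidth. Conversely, {0, 2, 3, 4} is a clique of size 4, and the vertices of any clique must share a bag in every tree decomposition; so some bag has ≥ 4 vertices and tw(G) ≥ 3. The upper and lower bounds meet at 3, so that is the treewidth.

Treewidth 3.
One optimal decomposition is:
Bags: B1 = {0, 2, 3, 4}  B2 = {1, 2, 3, 4}
Tree: B1–B2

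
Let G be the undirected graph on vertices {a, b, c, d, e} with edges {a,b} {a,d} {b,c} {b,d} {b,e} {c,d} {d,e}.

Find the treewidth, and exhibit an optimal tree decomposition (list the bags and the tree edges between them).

The largest bag has 3 vertices, giving width 2; this decomposition certifies tw(G) ≤ 2. On the other hand G contains the 3-clique {b, d, e}. A clique must lie in a single bag of any decomposition, so no decomposition can have width below 2. Therefore the treewidth is 2.

Treewidth 2.
One such decomposition:
Bags: B1 = {a, b, d}  B2 = {b, c, d}  B3 = {b, d, e}
Tree: B1–B2, B1–B3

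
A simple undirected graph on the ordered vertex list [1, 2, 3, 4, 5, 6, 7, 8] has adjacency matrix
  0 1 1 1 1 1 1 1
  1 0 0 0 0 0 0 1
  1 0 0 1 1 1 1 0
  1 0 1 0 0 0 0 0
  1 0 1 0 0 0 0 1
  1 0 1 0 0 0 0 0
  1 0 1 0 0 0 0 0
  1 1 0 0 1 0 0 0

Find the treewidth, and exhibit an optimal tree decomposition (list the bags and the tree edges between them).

Each bag holds 3 vertices, so the decomposition has width 2, which upper-bounds the treewidth. On the other hand G contains the 3-clique {1, 2, 8}. A clique must lie in a single bag of any decomposition, so no decomposition can have width below 2. Combining the bounds, tw(G) = 2.

Treewidth 2.
Bags: B1 = {1, 3, 6}  B2 = {1, 3, 5}  B3 = {1, 3, 4}  B4 = {1, 5, 8}  B5 = {1, 3, 7}  B6 = {1, 2, 8}
Tree: B1–B2, B1–B3, B2–B4, B2–B5, B4–B6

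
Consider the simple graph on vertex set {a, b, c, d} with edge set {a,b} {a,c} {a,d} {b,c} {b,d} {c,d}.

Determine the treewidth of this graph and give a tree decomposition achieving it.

Treewidth 3.
One such decomposition:
Bags: B1 = {a, b, c, d}
Tree: (single bag)

With just one bag of size 4, the width is 4 − 1 = 3, so tw(G) ≤ 3. Conversely, {a, b, c, d} is a clique of size 4, and the vertices of any clique must share a bag in every tree decomposition; so some bag has ≥ 4 vertices and tw(G) ≥ 3. The upper and lower bounds meet at 3, so that is the treewidth.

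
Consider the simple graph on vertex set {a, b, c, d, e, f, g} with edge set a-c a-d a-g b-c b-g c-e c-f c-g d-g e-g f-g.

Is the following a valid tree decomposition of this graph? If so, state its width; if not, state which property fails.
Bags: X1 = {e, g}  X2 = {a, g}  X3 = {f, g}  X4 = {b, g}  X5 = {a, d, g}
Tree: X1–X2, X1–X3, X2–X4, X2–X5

No — vertex c appears in no bag.

A tree decomposition must satisfy three properties: every vertex lies in some bag; for every edge, both endpoints lie together in some bag; and for every vertex, the bags containing it form a connected subtree. Here vertex c appears in no bag, so the decomposition is invalid.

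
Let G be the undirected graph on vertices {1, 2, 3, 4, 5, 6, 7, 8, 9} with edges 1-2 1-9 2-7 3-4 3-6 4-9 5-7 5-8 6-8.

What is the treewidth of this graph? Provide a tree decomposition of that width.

Each bag holds 3 vertices, so the decomposition has width 2, which upper-bounds the treewidth. The edges 3–4–9–1–2–7–5–8–6–3 form a cycle, so G is not a tree and its treewidth is at least 2. Therefore the treewidth is 2.

Treewidth 2.
One such decomposition:
Bags: B1 = {3, 4, 9}  B2 = {1, 3, 9}  B3 = {1, 2, 3}  B4 = {2, 3, 7}  B5 = {3, 5, 7}  B6 = {3, 5, 8}  B7 = {3, 6, 8}
Tree: B1–B2, B2–B3, B3–B4, B4–B5, B5–B6, B6–B7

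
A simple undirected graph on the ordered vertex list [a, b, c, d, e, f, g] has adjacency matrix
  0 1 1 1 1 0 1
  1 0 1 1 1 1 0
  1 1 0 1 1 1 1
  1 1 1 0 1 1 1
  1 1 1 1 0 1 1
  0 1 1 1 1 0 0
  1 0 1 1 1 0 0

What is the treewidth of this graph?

4

A width-4 tree decomposition is:
Bags: B1 = {b, c, d, e, f}  B2 = {a, b, c, d, e}  B3 = {a, c, d, e, g}
Tree: B1–B2, B2–B3
The largest bag has 5 vertices, giving width 4; this decomposition certifies tw(G) ≤ 4. On the other hand G contains the 5-clique {a, c, d, e, g}. A clique must lie in a single bag of any decomposition, so no decomposition can have width below 4. Combining the bounds, tw(G) = 4.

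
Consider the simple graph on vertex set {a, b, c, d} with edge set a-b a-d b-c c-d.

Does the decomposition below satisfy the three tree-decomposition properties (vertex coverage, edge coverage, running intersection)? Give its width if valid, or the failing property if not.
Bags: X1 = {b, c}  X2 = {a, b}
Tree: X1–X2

No — vertex d appears in no bag.

A tree decomposition must satisfy three properties: every vertex lies in some bag; for every edge, both endpoints lie together in some bag; and for every vertex, the bags containing it form a connected subtree. Here vertex d appears in no bag, so the decomposition is invalid.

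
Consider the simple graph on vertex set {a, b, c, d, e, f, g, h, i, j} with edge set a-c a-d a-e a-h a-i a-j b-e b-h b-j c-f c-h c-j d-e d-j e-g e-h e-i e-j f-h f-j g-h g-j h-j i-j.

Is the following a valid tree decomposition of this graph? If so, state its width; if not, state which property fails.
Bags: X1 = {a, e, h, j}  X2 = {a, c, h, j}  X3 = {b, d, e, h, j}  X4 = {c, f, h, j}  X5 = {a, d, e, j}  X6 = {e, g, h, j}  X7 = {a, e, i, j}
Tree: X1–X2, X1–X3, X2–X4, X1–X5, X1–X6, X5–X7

No — bags containing vertex d are not connected in the tree.

A tree decomposition must satisfy three properties: every vertex lies in some bag; for every edge, both endpoints lie together in some bag; and for every vertex, the bags containing it form a connected subtree. Here bags containing vertex d are not connected in the tree, so the decomposition is invalid.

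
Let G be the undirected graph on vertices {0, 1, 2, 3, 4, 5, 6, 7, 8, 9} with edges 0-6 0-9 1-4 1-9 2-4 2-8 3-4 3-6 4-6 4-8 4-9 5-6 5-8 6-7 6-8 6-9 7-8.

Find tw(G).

A width-2 tree decomposition is:
Bags: B1 = {0, 6, 9}  B2 = {4, 6, 9}  B3 = {4, 6, 8}  B4 = {2, 4, 8}  B5 = {3, 4, 6}  B6 = {1, 4, 9}  B7 = {6, 7, 8}  B8 = {5, 6, 8}
Tree: B1–B2, B2–B3, B3–B4, B3–B5, B2–B6, B3–B7, B3–B8
The largest bag has 3 vertices, giving width 2; this decomposition certifies tw(G) ≤ 2. Conversely, {1, 4, 9} is a clique of size 3, and the vertices of any clique must share a bag in every tree decomposition; so some bag has ≥ 3 vertices and tw(G) ≥ 2. Combining the bounds, tw(G) = 2.

2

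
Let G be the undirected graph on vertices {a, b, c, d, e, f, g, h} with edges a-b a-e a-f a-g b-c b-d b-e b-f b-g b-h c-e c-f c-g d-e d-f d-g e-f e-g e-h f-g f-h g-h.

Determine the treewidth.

A width-4 tree decomposition is:
Bags: B1 = {b, d, e, f, g}  B2 = {b, e, f, g, h}  B3 = {b, c, e, f, g}  B4 = {a, b, e, f, g}
Tree: B1–B2, B2–B3, B2–B4
Every bag has size at most 5, so the width is 5 − 1 = 4 and tw(G) ≤ 4. Conversely, {b, d, e, f, g} is a clique of size 5, and the vertices of any clique must share a bag in every tree decomposition; so some bag has ≥ 5 vertices and tw(G) ≥ 4. Combining the bounds, tw(G) = 4.

4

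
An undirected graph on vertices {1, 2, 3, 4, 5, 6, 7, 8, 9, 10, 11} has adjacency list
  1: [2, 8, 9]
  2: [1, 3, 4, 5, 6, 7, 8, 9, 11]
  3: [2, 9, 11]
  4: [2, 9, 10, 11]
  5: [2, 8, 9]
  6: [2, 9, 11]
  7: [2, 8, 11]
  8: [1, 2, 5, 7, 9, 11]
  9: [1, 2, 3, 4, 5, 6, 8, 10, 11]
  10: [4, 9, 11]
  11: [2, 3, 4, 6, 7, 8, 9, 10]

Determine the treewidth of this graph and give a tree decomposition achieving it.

Treewidth 3.
One optimal decomposition is:
Bags: B1 = {2, 8, 9, 11}  B2 = {2, 3, 9, 11}  B3 = {1, 2, 8, 9}  B4 = {2, 5, 8, 9}  B5 = {2, 6, 9, 11}  B6 = {2, 4, 9, 11}  B7 = {2, 7, 8, 11}  B8 = {4, 9, 10, 11}
Tree: B1–B2, B1–B3, B1–B4, B1–B5, B1–B6, B1–B7, B6–B8

Every bag has size at most 4, so the width is 4 − 1 = 3 and tw(G) ≤ 3. For the lower bound, the 4 vertices {1, 2, 8, 9} are pairwise adjacent, and any tree decomposition puts a clique entirely inside one bag — forcing width ≥ 3. The upper and lower bounds meet at 3, so that is the treewidth.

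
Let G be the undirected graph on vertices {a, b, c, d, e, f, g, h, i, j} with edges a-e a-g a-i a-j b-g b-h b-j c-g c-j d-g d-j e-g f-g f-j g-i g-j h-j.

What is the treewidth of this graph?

A width-2 tree decomposition is:
Bags: B1 = {c, g, j}  B2 = {f, g, j}  B3 = {d, g, j}  B4 = {a, g, j}  B5 = {a, g, i}  B6 = {a, e, g}  B7 = {b, g, j}  B8 = {b, h, j}
Tree: B1–B2, B1–B3, B1–B4, B4–B5, B4–B6, B1–B7, B7–B8
Each bag holds 3 vertices, so the decomposition has width 2, which upper-bounds the treewidth. On the other hand G contains the 3-clique {d, g, j}. A clique must lie in a single bag of any decomposition, so no decomposition can have width below 2. Combining the bounds, tw(G) = 2.

2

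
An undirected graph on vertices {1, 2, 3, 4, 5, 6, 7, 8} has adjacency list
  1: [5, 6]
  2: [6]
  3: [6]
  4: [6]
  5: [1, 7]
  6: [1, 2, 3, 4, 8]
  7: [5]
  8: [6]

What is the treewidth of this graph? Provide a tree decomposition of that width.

Treewidth 1.
One such decomposition:
Bags: B1 = {4, 6}  B2 = {6, 8}  B3 = {1, 6}  B4 = {1, 5}  B5 = {2, 6}  B6 = {3, 6}  B7 = {5, 7}
Tree: B1–B2, B1–B3, B3–B4, B1–B5, B3–B6, B4–B7

The largest bag has 2 vertices, giving width 1; this decomposition certifies tw(G) ≤ 1. Any graph with an edge has treewidth ≥ 1, and G has the edge 6–4. Hence tw(G) = 1 exactly.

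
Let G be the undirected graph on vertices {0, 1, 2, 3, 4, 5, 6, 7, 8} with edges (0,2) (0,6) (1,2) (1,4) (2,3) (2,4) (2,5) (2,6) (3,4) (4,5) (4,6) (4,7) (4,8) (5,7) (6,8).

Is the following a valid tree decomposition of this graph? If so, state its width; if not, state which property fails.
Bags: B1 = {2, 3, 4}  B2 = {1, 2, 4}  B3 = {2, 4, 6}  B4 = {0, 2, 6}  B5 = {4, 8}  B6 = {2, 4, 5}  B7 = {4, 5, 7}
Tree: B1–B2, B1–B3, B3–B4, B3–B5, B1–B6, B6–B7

A tree decomposition must satisfy three properties: every vertex lies in some bag; for every edge, both endpoints lie together in some bag; and for every vertex, the bags containing it form a connected subtree. Here edge (6,8) lies in no bag, so the decomposition is invalid.

No — edge (6,8) lies in no bag.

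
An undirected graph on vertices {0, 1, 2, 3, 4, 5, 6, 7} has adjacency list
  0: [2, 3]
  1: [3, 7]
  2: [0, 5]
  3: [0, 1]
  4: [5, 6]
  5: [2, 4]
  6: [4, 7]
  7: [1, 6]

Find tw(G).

2

A width-2 tree decomposition is:
Bags: B1 = {2, 4, 5}  B2 = {2, 4, 6}  B3 = {2, 6, 7}  B4 = {1, 2, 7}  B5 = {1, 2, 3}  B6 = {0, 2, 3}
Tree: B1–B2, B2–B3, B3–B4, B4–B5, B5–B6
Each bag holds 3 vertices, so the decomposition has width 2, which upper-bounds the treewidth. Since 2–5–4–6–7–1–3–0–2 is a cycle in G, G is not acyclic. Forests are exactly the graphs of treewidth ≤ 1, so tw(G) ≥ 2. The upper and lower bounds meet at 2, so that is the treewidth.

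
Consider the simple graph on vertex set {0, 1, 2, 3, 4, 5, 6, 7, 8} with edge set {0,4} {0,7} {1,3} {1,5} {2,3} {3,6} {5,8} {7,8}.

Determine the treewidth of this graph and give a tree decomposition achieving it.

Treewidth 1.
One optimal decomposition is:
Bags: B1 = {7, 8}  B2 = {5, 8}  B3 = {1, 5}  B4 = {0, 7}  B5 = {1, 3}  B6 = {3, 6}  B7 = {0, 4}  B8 = {2, 3}
Tree: B1–B2, B2–B3, B1–B4, B3–B5, B5–B6, B4–B7, B5–B8

The largest bag has 2 vertices, giving width 1; this decomposition certifies tw(G) ≤ 1. Since G has at least one edge (e.g. 7–8), it is not an edgeless graph, so tw(G) ≥ 1. Combining the bounds, tw(G) = 1.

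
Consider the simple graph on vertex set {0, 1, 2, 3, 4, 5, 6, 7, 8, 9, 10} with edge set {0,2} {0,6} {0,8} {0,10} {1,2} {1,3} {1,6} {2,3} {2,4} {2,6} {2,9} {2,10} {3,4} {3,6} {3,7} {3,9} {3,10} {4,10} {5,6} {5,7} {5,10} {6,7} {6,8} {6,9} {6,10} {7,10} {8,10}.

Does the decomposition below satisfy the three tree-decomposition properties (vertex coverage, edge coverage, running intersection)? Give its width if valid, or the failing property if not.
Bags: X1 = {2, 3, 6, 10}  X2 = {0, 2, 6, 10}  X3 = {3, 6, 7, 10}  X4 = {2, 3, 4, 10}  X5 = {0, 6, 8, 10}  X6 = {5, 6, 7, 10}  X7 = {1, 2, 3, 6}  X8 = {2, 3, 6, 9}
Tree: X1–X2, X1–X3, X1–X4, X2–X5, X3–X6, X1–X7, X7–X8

Yes; width 3.

Checking the three conditions: (i) the bags cover all of {0, 1, 2, 3, 4, 5, 6, 7, 8, 9, 10}; (ii) for each edge, some bag contains both endpoints; (iii) the bags containing any fixed vertex form a subtree. All hold, so the decomposition is valid with width 4 − 1 = 3.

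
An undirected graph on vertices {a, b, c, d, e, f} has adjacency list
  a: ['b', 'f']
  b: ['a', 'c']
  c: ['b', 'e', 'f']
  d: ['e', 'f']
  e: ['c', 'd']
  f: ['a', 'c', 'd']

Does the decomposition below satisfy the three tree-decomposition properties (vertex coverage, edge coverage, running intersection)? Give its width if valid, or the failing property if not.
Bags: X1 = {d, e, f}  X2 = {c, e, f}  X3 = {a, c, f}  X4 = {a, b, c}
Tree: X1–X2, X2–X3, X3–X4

Yes; width 2.

Vertex coverage: the bags together contain {a, b, c, d, e, f}, the full vertex set. Edge coverage: each edge of G has both endpoints in at least one bag. Running intersection: for every vertex, the bags containing it form a connected subtree. All three properties hold, so this is a valid tree decomposition of width max|bag| − 1 = 2, and hence tw(G) ≤ 2.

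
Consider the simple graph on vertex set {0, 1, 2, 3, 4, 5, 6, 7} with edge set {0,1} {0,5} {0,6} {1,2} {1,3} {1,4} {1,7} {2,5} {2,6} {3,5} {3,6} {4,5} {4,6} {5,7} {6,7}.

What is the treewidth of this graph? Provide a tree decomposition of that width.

Treewidth 3.
One optimal decomposition is:
Bags: B1 = {0, 1, 5, 6}  B2 = {1, 2, 5, 6}  B3 = {1, 3, 5, 6}  B4 = {1, 4, 5, 6}  B5 = {1, 5, 6, 7}
Tree: B1–B2, B2–B3, B3–B4, B4–B5

Each bag holds 4 vertices, so the decomposition has width 3, which upper-bounds the treewidth. For the lower bound: the 4 vertex sets {0,1}, {2,6}, {5}, {3} are disjoint, each induces a connected subgraph, and every pair is joined by at least one edge of G. Contracting each set to a single vertex therefore yields K_{4} as a minor, and since treewidth is minor-monotone, tw(G) ≥ tw(K_{4}) = 3. Combining the bounds, tw(G) = 3.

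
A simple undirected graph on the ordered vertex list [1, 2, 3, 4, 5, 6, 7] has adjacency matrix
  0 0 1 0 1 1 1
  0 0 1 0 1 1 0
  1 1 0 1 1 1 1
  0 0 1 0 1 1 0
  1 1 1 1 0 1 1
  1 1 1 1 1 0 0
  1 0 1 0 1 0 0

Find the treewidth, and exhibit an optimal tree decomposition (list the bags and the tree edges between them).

Every bag has size at most 4, so the width is 4 − 1 = 3 and tw(G) ≤ 3. For the lower bound, the 4 vertices {1, 3, 5, 6} are pairwise adjacent, and any tree decomposition puts a clique entirely inside one bag — forcing width ≥ 3. Therefore the treewidth is 3.

Treewidth 3.
One optimal decomposition is:
Bags: B1 = {2, 3, 5, 6}  B2 = {1, 3, 5, 6}  B3 = {1, 3, 5, 7}  B4 = {3, 4, 5, 6}
Tree: B1–B2, B2–B3, B1–B4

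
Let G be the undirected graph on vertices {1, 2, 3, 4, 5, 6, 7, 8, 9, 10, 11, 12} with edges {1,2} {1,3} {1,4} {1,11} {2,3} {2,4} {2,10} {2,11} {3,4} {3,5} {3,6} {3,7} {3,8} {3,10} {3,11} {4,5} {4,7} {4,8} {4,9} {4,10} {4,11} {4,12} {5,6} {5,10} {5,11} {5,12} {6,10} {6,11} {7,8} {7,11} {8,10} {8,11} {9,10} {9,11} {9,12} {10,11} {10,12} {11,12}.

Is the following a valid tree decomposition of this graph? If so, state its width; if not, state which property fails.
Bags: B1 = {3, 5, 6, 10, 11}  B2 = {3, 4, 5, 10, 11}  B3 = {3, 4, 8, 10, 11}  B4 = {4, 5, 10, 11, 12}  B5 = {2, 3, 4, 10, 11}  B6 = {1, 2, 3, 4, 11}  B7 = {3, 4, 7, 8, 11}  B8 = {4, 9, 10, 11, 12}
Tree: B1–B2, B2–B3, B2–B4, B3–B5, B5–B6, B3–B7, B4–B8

Yes; width 4.

Every vertex of G appears in some bag (union = {1, 2, 3, 4, 5, 6, 7, 8, 9, 10, 11, 12}); every edge is covered by a bag; and for each vertex v the set of bags containing v is connected in the bag tree. The decomposition is therefore valid. The largest bag has 5 vertices, so the width is 4.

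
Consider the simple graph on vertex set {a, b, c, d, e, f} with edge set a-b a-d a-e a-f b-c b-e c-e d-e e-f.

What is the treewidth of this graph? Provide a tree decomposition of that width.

Each bag holds 3 vertices, so the decomposition has width 2, which upper-bounds the treewidth. For the lower bound, the 3 vertices {b, c, e} are pairwise adjacent, and any tree decomposition puts a clique entirely inside one bag — forcing width ≥ 2. Hence tw(G) = 2 exactly.

Treewidth 2.
One such decomposition:
Bags: B1 = {a, b, e}  B2 = {a, e, f}  B3 = {a, d, e}  B4 = {b, c, e}
Tree: B1–B2, B1–B3, B1–B4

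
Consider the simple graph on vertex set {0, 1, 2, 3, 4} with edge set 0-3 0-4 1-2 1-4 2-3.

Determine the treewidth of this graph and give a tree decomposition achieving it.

Every bag has size at most 3, so the width is 3 − 1 = 2 and tw(G) ≤ 2. For the lower bound, G contains the cycle 3–0–4–1–2–3, so G is not a forest; only forests have treewidth ≤ 1, hence tw(G) ≥ 2. Combining the bounds, tw(G) = 2.

Treewidth 2.
One such decomposition:
Bags: B1 = {0, 3, 4}  B2 = {1, 3, 4}  B3 = {1, 2, 3}
Tree: B1–B2, B2–B3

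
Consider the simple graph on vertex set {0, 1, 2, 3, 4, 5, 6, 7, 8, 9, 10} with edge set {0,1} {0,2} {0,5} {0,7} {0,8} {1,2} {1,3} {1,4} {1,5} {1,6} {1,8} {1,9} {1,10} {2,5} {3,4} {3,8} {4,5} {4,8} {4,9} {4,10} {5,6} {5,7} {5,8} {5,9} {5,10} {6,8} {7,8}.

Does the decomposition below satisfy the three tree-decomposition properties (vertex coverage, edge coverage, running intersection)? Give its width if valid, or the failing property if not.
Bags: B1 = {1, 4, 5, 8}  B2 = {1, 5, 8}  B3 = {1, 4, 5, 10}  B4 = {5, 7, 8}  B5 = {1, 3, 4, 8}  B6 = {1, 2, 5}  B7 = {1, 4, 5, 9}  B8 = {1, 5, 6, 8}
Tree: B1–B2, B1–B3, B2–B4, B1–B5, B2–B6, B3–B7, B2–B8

No — vertex 0 appears in no bag.

A tree decomposition must satisfy three properties: every vertex lies in some bag; for every edge, both endpoints lie together in some bag; and for every vertex, the bags containing it form a connected subtree. Here vertex 0 appears in no bag, so the decomposition is invalid.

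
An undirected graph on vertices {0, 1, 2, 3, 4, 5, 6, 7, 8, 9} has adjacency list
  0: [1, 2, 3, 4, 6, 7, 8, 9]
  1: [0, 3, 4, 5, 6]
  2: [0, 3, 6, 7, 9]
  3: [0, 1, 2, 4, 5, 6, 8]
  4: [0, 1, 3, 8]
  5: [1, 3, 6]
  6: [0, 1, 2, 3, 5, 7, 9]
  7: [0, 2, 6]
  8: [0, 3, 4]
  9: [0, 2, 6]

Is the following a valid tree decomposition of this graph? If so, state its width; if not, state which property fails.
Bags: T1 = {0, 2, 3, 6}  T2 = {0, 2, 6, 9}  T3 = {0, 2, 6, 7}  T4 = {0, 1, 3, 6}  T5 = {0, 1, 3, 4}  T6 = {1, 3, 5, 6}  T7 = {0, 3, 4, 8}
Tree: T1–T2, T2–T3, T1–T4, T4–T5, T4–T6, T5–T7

Checking the three conditions: (i) the bags cover all of {0, 1, 2, 3, 4, 5, 6, 7, 8, 9}; (ii) for each edge, some bag contains both endpoints; (iii) the bags containing any fixed vertex form a subtree. All hold, so the decomposition is valid with width 4 − 1 = 3.

Yes; width 3.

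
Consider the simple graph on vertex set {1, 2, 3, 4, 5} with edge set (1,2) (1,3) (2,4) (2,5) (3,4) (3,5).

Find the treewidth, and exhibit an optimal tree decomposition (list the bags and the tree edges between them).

The largest bag has 3 vertices, giving width 2; this decomposition certifies tw(G) ≤ 2. For the lower bound, G contains the cycle 5–3–1–2–5, so G is not a forest; only forests have treewidth ≤ 1, hence tw(G) ≥ 2. Hence tw(G) = 2 exactly.

Treewidth 2.
Bags: B1 = {2, 3, 5}  B2 = {1, 2, 3}  B3 = {2, 3, 4}
Tree: B1–B2, B2–B3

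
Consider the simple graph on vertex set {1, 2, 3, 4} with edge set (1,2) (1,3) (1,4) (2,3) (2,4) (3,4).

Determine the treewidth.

3

A width-3 tree decomposition is:
Bags: B1 = {1, 2, 3, 4}
Tree: (single bag)
A single bag containing all 4 vertices is trivially a valid decomposition of width 3. Conversely, {1, 2, 3, 4} is a clique of size 4, and the vertices of any clique must share a bag in every tree decomposition; so some bag has ≥ 4 vertices and tw(G) ≥ 3. Therefore the treewidth is 3.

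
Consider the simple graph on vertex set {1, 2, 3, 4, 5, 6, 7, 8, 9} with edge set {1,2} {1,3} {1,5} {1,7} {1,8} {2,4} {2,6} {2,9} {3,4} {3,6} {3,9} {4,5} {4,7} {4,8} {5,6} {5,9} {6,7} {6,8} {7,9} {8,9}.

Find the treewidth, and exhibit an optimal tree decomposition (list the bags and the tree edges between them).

Treewidth 4.
One optimal decomposition is:
Bags: B1 = {1, 4, 6, 8, 9}  B2 = {1, 2, 4, 6, 9}  B3 = {1, 4, 6, 7, 9}  B4 = {1, 4, 5, 6, 9}  B5 = {1, 3, 4, 6, 9}
Tree: B1–B2, B2–B3, B3–B4, B4–B5

The largest bag has 5 vertices, giving width 4; this decomposition certifies tw(G) ≤ 4. For the lower bound: the 5 vertex sets {1,8}, {2,9}, {6,7}, {4}, {5} are disjoint, each induces a connected subgraph, and every pair is joined by at least one edge of G. Contracting each set to a single vertex therefore yields K_{5} as a minor, and since treewidth is minor-monotone, tw(G) ≥ tw(K_{5}) = 4. Therefore the treewidth is 4.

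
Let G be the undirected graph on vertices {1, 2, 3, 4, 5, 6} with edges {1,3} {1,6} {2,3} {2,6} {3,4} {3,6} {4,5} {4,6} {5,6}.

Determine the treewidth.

2

A width-2 tree decomposition is:
Bags: B1 = {2, 3, 6}  B2 = {3, 4, 6}  B3 = {4, 5, 6}  B4 = {1, 3, 6}
Tree: B1–B2, B2–B3, B1–B4
Each bag holds 3 vertices, so the decomposition has width 2, which upper-bounds the treewidth. For the lower bound, the 3 vertices {1, 3, 6} are pairwise adjacent, and any tree decomposition puts a clique entirely inside one bag — forcing width ≥ 2. Therefore the treewidth is 2.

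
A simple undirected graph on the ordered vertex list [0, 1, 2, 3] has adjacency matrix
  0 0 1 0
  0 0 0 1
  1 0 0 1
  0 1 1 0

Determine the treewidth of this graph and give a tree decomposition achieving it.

Treewidth 1.
Bags: B1 = {0, 2}  B2 = {2, 3}  B3 = {1, 3}
Tree: B1–B2, B2–B3

Every bag has size at most 2, so the width is 2 − 1 = 1 and tw(G) ≤ 1. Any graph with an edge has treewidth ≥ 1, and G has the edge 0–2. Therefore the treewidth is 1.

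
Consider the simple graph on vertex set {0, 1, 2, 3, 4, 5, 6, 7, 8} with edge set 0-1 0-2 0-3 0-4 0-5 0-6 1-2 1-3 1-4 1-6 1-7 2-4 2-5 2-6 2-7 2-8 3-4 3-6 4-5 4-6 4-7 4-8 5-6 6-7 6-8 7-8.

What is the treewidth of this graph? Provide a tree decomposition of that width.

Treewidth 4.
One such decomposition:
Bags: B1 = {2, 4, 6, 7, 8}  B2 = {1, 2, 4, 6, 7}  B3 = {0, 1, 2, 4, 6}  B4 = {0, 2, 4, 5, 6}  B5 = {0, 1, 3, 4, 6}
Tree: B1–B2, B2–B3, B3–B4, B3–B5

Every bag has size at most 5, so the width is 5 − 1 = 4 and tw(G) ≤ 4. Conversely, {0, 1, 2, 4, 6} is a clique of size 5, and the vertices of any clique must share a bag in every tree decomposition; so some bag has ≥ 5 vertices and tw(G) ≥ 4. The upper and lower bounds meet at 4, so that is the treewidth.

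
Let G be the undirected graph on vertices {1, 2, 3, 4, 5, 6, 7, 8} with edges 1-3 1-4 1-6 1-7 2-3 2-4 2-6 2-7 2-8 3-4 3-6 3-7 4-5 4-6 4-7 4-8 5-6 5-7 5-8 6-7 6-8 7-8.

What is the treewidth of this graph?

4

A width-4 tree decomposition is:
Bags: B1 = {4, 5, 6, 7, 8}  B2 = {2, 4, 6, 7, 8}  B3 = {2, 3, 4, 6, 7}  B4 = {1, 3, 4, 6, 7}
Tree: B1–B2, B2–B3, B3–B4
Each bag holds 5 vertices, so the decomposition has width 4, which upper-bounds the treewidth. On the other hand G contains the 5-clique {1, 3, 4, 6, 7}. A clique must lie in a single bag of any decomposition, so no decomposition can have width below 4. Combining the bounds, tw(G) = 4.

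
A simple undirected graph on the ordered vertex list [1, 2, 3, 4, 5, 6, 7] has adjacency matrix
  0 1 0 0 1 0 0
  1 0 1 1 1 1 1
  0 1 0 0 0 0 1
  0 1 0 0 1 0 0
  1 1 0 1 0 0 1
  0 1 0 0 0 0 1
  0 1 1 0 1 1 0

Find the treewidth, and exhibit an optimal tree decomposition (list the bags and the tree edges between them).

Treewidth 2.
Bags: B1 = {2, 4, 5}  B2 = {2, 5, 7}  B3 = {2, 3, 7}  B4 = {1, 2, 5}  B5 = {2, 6, 7}
Tree: B1–B2, B2–B3, B2–B4, B2–B5

Every bag has size at most 3, so the width is 3 − 1 = 2 and tw(G) ≤ 2. Conversely, {2, 3, 7} is a clique of size 3, and the vertices of any clique must share a bag in every tree decomposition; so some bag has ≥ 3 vertices and tw(G) ≥ 2. Therefore the treewidth is 2.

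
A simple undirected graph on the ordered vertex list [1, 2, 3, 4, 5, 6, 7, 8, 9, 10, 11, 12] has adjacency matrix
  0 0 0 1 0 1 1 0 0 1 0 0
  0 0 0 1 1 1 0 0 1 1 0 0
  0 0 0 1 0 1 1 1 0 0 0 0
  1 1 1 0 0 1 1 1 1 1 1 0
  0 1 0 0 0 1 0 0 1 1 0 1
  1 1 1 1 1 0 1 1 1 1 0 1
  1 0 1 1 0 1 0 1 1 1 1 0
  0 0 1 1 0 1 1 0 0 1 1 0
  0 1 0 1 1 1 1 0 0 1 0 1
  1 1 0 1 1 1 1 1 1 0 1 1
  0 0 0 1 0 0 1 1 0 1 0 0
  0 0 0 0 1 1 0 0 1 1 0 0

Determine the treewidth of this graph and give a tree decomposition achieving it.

Treewidth 4.
One such decomposition:
Bags: B1 = {4, 6, 7, 8, 10}  B2 = {1, 4, 6, 7, 10}  B3 = {4, 6, 7, 9, 10}  B4 = {3, 4, 6, 7, 8}  B5 = {4, 7, 8, 10, 11}  B6 = {2, 4, 6, 9, 10}  B7 = {2, 5, 6, 9, 10}  B8 = {5, 6, 9, 10, 12}
Tree: B1–B2, B2–B3, B1–B4, B1–B5, B3–B6, B6–B7, B7–B8

Every bag has size at most 5, so the width is 5 − 1 = 4 and tw(G) ≤ 4. For the lower bound, the 5 vertices {4, 7, 8, 10, 11} are pairwise adjacent, and any tree decomposition puts a clique entirely inside one bag — forcing width ≥ 4. Combining the bounds, tw(G) = 4.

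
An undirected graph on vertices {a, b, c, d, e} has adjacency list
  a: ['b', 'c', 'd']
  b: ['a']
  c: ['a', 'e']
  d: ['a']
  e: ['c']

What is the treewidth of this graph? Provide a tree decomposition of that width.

Every bag has size at most 2, so the width is 2 − 1 = 1 and tw(G) ≤ 1. G has an edge, so its treewidth is at least 1. Hence tw(G) = 1 exactly.

Treewidth 1.
One such decomposition:
Bags: B1 = {c, e}  B2 = {a, c}  B3 = {a, d}  B4 = {a, b}
Tree: B1–B2, B2–B3, B3–B4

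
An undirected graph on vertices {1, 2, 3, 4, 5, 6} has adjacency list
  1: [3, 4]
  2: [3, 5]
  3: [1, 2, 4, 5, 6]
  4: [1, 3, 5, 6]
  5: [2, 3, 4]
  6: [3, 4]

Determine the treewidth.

A width-2 tree decomposition is:
Bags: B1 = {3, 4, 6}  B2 = {1, 3, 4}  B3 = {3, 4, 5}  B4 = {2, 3, 5}
Tree: B1–B2, B2–B3, B3–B4
Every bag has size at most 3, so the width is 3 − 1 = 2 and tw(G) ≤ 2. On the other hand G contains the 3-clique {2, 3, 5}. A clique must lie in a single bag of any decomposition, so no decomposition can have width below 2. Hence tw(G) = 2 exactly.

2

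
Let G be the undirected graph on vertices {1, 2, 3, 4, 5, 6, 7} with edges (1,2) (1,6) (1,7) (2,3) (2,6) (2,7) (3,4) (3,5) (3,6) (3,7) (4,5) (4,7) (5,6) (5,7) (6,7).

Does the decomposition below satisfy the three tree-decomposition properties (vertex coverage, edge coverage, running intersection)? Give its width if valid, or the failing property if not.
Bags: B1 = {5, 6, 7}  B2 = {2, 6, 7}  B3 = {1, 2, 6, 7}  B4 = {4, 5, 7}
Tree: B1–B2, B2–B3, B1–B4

A tree decomposition must satisfy three properties: every vertex lies in some bag; for every edge, both endpoints lie together in some bag; and for every vertex, the bags containing it form a connected subtree. Here vertex 3 appears in no bag, so the decomposition is invalid.

No — vertex 3 appears in no bag.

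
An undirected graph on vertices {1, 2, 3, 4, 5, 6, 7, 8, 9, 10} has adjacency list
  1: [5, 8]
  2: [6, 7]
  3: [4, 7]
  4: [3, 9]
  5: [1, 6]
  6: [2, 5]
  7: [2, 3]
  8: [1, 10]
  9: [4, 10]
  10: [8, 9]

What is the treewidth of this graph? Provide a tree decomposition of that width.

Every bag has size at most 3, so the width is 3 − 1 = 2 and tw(G) ≤ 2. Since 4–3–7–2–6–5–1–8–10–9–4 is a cycle in G, G is not acyclic. Forests are exactly the graphs of treewidth ≤ 1, so tw(G) ≥ 2. The upper and lower bounds meet at 2, so that is the treewidth.

Treewidth 2.
Bags: B1 = {3, 4, 7}  B2 = {2, 4, 7}  B3 = {2, 4, 6}  B4 = {4, 5, 6}  B5 = {1, 4, 5}  B6 = {1, 4, 8}  B7 = {4, 8, 10}  B8 = {4, 9, 10}
Tree: B1–B2, B2–B3, B3–B4, B4–B5, B5–B6, B6–B7, B7–B8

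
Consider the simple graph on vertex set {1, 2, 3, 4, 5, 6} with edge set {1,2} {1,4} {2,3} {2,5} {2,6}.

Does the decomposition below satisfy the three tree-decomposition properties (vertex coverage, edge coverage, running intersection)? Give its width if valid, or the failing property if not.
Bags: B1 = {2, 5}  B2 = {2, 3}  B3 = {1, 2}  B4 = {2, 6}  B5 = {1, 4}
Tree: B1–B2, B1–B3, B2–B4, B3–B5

Yes; width 1.

Vertex coverage: the bags together contain {1, 2, 3, 4, 5, 6}, the full vertex set. Edge coverage: each edge of G has both endpoints in at least one bag. Running intersection: for every vertex, the bags containing it form a connected subtree. All three properties hold, so this is a valid tree decomposition of width max|bag| − 1 = 1, and hence tw(G) ≤ 1.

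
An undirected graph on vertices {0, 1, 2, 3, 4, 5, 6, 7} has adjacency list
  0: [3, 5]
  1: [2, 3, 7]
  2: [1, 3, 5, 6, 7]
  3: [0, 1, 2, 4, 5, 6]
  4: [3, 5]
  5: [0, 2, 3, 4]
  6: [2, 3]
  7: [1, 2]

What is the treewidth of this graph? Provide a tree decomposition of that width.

Treewidth 2.
One optimal decomposition is:
Bags: B1 = {2, 3, 6}  B2 = {2, 3, 5}  B3 = {0, 3, 5}  B4 = {1, 2, 3}  B5 = {1, 2, 7}  B6 = {3, 4, 5}
Tree: B1–B2, B2–B3, B2–B4, B4–B5, B3–B6

Each bag holds 3 vertices, so the decomposition has width 2, which upper-bounds the treewidth. On the other hand G contains the 3-clique {0, 3, 5}. A clique must lie in a single bag of any decomposition, so no decomposition can have width below 2. The upper and lower bounds meet at 2, so that is the treewidth.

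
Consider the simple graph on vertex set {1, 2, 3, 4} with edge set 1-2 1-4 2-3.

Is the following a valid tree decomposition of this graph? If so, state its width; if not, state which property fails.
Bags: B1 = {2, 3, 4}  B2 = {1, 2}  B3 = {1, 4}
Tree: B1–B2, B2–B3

A tree decomposition must satisfy three properties: every vertex lies in some bag; for every edge, both endpoints lie together in some bag; and for every vertex, the bags containing it form a connected subtree. Here bags containing vertex 4 are not connected in the tree, so the decomposition is invalid.

No — bags containing vertex 4 are not connected in the tree.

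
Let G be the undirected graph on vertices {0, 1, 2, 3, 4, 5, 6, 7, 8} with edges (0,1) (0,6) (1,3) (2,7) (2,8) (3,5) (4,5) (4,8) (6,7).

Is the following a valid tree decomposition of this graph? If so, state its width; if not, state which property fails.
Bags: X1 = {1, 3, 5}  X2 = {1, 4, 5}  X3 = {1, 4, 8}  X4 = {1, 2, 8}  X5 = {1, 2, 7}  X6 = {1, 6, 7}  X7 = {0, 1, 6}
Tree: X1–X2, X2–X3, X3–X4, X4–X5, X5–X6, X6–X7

Vertex coverage: the bags together contain {0, 1, 2, 3, 4, 5, 6, 7, 8}, the full vertex set. Edge coverage: each edge of G has both endpoints in at least one bag. Running intersection: for every vertex, the bags containing it form a connected subtree. All three properties hold, so this is a valid tree decomposition of width max|bag| − 1 = 2, and hence tw(G) ≤ 2.

Yes; width 2.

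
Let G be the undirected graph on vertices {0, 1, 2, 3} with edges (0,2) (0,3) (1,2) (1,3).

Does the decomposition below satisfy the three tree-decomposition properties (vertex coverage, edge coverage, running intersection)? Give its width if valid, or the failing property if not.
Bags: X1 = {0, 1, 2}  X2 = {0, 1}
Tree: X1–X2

A tree decomposition must satisfy three properties: every vertex lies in some bag; for every edge, both endpoints lie together in some bag; and for every vertex, the bags containing it form a connected subtree. Here vertex 3 appears in no bag, so the decomposition is invalid.

No — vertex 3 appears in no bag.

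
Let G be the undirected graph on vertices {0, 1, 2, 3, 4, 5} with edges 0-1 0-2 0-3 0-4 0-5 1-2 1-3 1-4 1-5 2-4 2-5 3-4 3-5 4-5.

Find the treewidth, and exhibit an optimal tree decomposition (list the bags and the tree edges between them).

Each bag holds 5 vertices, so the decomposition has width 4, which upper-bounds the treewidth. Conversely, {0, 1, 2, 4, 5} is a clique of size 5, and the vertices of any clique must share a bag in every tree decomposition; so some bag has ≥ 5 vertices and tw(G) ≥ 4. Therefore the treewidth is 4.

Treewidth 4.
One optimal decomposition is:
Bags: B1 = {0, 1, 2, 4, 5}  B2 = {0, 1, 3, 4, 5}
Tree: B1–B2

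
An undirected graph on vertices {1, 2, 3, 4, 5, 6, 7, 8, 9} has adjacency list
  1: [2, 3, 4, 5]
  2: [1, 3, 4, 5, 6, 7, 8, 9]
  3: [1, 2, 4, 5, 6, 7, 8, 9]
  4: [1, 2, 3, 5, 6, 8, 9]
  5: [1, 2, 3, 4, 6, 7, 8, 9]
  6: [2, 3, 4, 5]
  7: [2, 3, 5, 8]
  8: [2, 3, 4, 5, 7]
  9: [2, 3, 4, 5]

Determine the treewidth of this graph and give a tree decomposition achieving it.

The largest bag has 5 vertices, giving width 4; this decomposition certifies tw(G) ≤ 4. On the other hand G contains the 5-clique {2, 3, 4, 5, 8}. A clique must lie in a single bag of any decomposition, so no decomposition can have width below 4. Hence tw(G) = 4 exactly.

Treewidth 4.
One optimal decomposition is:
Bags: B1 = {2, 3, 5, 7, 8}  B2 = {2, 3, 4, 5, 8}  B3 = {2, 3, 4, 5, 6}  B4 = {1, 2, 3, 4, 5}  B5 = {2, 3, 4, 5, 9}
Tree: B1–B2, B2–B3, B3–B4, B2–B5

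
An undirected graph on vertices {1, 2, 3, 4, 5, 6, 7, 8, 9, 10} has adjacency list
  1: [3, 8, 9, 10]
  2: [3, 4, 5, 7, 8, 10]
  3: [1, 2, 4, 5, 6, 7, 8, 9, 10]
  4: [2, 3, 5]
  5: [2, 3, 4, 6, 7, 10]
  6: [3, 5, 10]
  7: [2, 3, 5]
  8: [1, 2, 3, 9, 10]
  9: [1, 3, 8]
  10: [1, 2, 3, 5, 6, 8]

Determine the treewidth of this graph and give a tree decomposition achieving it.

Every bag has size at most 4, so the width is 4 − 1 = 3 and tw(G) ≤ 3. On the other hand G contains the 4-clique {1, 3, 8, 9}. A clique must lie in a single bag of any decomposition, so no decomposition can have width below 3. Combining the bounds, tw(G) = 3.

Treewidth 3.
One such decomposition:
Bags: B1 = {2, 3, 5, 10}  B2 = {2, 3, 4, 5}  B3 = {2, 3, 8, 10}  B4 = {1, 3, 8, 10}  B5 = {2, 3, 5, 7}  B6 = {1, 3, 8, 9}  B7 = {3, 5, 6, 10}
Tree: B1–B2, B1–B3, B3–B4, B2–B5, B4–B6, B1–B7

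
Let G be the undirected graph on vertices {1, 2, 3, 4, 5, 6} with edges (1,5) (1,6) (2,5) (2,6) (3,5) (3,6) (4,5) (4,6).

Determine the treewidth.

A width-2 tree decomposition is:
Bags: B1 = {1, 5, 6}  B2 = {4, 5, 6}  B3 = {3, 5, 6}  B4 = {2, 5, 6}
Tree: B1–B2, B2–B3, B3–B4
Every bag has size at most 3, so the width is 3 − 1 = 2 and tw(G) ≤ 2. For the lower bound, G contains the cycle 5–1–6–4–5, so G is not a forest; only forests have treewidth ≤ 1, hence tw(G) ≥ 2. Hence tw(G) = 2 exactly.

2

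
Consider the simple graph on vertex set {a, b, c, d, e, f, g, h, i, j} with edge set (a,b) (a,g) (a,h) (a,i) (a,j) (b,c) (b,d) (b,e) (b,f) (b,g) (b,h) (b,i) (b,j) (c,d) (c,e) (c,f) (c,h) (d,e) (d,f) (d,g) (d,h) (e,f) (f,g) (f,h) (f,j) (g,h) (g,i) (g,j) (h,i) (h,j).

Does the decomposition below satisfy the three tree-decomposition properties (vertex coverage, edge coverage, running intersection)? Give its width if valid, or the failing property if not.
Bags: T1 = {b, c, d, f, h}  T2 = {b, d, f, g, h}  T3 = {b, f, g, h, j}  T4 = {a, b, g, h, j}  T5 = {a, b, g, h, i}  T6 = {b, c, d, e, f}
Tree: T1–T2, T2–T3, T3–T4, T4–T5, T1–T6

Yes; width 4.

Checking the three conditions: (i) the bags cover all of {a, b, c, d, e, f, g, h, i, j}; (ii) for each edge, some bag contains both endpoints; (iii) the bags containing any fixed vertex form a subtree. All hold, so the decomposition is valid with width 5 − 1 = 4.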